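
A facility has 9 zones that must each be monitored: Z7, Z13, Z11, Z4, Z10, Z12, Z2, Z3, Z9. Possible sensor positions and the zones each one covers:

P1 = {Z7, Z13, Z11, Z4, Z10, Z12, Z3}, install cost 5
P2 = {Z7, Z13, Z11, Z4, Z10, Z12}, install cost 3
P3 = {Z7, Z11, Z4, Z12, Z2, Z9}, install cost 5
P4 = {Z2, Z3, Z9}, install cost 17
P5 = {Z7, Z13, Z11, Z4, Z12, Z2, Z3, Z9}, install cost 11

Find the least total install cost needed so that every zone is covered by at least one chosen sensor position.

P1, P3 cover every zone at install cost 5 + 5 = 10.
Any cover uses at least 2 sensor positions; among all covering selections none totals below 10.

10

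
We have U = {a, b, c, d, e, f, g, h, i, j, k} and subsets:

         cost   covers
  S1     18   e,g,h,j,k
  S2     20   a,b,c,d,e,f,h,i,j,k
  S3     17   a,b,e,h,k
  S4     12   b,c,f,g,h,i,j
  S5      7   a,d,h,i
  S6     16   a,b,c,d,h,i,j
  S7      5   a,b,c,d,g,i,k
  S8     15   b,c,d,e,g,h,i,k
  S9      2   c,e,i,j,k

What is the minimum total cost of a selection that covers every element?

19

S4, S7, S9 cover every element at cost 12 + 5 + 2 = 19.
Any cover uses at least 2 sets; among all covering selections none totals below 19.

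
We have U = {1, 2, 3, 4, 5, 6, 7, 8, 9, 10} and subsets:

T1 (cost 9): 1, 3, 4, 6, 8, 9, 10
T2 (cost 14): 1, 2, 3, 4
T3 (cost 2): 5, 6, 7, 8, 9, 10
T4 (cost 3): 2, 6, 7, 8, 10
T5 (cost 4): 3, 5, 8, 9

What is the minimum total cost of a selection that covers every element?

T1, T3, T4 cover every element at cost 9 + 2 + 3 = 14.
Any cover uses at least 2 sets; among all covering selections none totals below 14.

14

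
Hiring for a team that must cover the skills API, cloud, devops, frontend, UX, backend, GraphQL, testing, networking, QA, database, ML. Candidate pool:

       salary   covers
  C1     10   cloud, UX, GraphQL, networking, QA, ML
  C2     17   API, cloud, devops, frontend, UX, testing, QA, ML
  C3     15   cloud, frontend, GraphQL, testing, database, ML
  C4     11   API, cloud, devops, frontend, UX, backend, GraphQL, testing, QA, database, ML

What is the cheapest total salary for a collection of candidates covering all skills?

21

C1, C4 cover every skill at salary 10 + 11 = 21.
Any cover uses at least 2 candidates; among all covering selections none totals below 21.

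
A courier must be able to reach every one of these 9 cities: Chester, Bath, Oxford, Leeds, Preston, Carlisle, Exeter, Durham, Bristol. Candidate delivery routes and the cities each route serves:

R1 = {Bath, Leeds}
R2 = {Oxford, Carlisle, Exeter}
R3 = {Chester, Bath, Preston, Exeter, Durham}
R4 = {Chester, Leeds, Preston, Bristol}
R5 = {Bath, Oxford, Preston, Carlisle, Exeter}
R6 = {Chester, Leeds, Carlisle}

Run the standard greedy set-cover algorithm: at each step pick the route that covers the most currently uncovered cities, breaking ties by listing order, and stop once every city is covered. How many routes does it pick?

Pick 1: R3 covers 5 new cities (Chester, Bath, Preston, Exeter, Durham).
Pick 2: R2 covers 2 new cities (Oxford, Carlisle).
Pick 3: R4 covers 2 new cities (Leeds, Bristol).
Greedy uses 3 routes.

3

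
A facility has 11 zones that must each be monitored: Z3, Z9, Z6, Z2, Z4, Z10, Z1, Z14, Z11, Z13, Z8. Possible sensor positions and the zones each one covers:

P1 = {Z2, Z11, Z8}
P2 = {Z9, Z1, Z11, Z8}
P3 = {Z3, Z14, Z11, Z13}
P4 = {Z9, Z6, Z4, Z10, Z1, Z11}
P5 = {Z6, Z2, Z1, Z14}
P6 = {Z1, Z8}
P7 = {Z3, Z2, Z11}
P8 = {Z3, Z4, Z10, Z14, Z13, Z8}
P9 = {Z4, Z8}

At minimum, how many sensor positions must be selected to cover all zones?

3

P1, P3, P4 together cover {Z3, Z9, Z6, Z2, Z4, Z10, Z1, Z14, Z11, Z13, Z8} — every zone.
No 2 of the 9 sensor positions cover everything (all 36 pairs fall short), so 3 is minimum.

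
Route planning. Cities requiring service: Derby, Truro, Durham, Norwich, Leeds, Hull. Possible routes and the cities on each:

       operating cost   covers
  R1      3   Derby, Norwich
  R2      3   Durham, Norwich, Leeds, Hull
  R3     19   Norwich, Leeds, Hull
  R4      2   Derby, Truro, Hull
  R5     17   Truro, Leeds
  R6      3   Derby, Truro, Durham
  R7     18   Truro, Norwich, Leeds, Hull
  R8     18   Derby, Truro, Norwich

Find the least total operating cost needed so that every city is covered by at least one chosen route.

R2, R4 cover every city at operating cost 3 + 2 = 5.
Any cover uses at least 2 routes; among all covering selections none totals below 5.

5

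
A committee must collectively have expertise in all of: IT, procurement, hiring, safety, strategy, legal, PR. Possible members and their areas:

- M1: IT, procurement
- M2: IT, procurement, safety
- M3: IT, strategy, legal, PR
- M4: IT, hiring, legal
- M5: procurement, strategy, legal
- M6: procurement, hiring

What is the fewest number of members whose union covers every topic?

3

M2, M3, M4 together cover {IT, procurement, hiring, safety, strategy, legal, PR} — every topic.
No 2 of the 6 members cover everything (all 15 pairs fall short), so 3 is minimum.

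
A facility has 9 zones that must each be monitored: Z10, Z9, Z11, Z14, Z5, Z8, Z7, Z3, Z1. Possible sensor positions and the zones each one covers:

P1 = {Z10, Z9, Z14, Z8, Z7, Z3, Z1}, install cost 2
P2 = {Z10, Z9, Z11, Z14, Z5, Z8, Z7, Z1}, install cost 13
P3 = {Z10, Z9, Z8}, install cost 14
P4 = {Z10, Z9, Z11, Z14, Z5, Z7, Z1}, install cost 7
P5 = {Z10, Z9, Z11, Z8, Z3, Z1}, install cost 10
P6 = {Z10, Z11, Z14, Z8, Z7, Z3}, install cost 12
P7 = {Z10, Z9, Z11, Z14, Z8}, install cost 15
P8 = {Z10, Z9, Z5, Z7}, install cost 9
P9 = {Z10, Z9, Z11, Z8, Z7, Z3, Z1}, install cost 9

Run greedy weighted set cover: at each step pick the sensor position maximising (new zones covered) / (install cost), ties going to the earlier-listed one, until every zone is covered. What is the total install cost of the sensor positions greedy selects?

9

Pick 1: P1 adds 7 new (Z10, Z9, Z14, Z8, Z7, Z3, Z1) at install cost 2 (ratio 7/2).
Pick 2: P4 adds 2 new (Z11, Z5) at install cost 7 (ratio 2/7).
Greedy total install cost: 2 + 7 = 9.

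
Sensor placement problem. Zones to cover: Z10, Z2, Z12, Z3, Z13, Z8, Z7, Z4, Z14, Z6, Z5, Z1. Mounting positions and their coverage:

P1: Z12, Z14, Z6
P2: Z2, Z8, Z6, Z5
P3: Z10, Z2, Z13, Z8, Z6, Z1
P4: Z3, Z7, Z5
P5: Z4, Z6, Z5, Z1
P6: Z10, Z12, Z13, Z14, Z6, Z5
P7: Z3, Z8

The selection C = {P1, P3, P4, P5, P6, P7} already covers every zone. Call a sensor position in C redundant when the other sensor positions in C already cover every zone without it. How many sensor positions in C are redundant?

3

Drop P1: the rest still cover every zone — redundant.
Drop P3: Z2 uncovered — not redundant.
Drop P4: Z7 uncovered — not redundant.
Drop P5: Z4 uncovered — not redundant.
Drop P6: the rest still cover every zone — redundant.
Drop P7: the rest still cover every zone — redundant.
3 redundant: P1, P6, P7.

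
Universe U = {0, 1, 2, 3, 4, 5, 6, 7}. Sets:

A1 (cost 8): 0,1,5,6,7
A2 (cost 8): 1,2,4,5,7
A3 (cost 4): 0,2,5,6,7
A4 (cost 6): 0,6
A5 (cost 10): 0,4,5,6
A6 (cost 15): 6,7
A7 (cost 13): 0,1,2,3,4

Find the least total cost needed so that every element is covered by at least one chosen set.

17

A3, A7 cover every element at cost 4 + 13 = 17.
Any cover uses at least 2 sets; among all covering selections none totals below 17.
Greedy by coverage-per-cost would pick A3, A2, A7 for 25 — worse than the optimum 17.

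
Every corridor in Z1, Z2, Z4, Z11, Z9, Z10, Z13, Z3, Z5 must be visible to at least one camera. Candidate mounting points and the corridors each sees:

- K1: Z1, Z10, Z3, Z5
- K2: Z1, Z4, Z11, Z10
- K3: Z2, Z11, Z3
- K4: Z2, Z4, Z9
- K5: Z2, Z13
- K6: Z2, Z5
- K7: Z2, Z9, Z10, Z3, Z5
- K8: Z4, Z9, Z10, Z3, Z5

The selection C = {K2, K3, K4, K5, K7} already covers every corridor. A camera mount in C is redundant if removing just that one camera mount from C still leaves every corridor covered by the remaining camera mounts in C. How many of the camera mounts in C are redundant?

2

Drop K2: Z1 uncovered — not redundant.
Drop K3: the rest still cover every corridor — redundant.
Drop K4: the rest still cover every corridor — redundant.
Drop K5: Z13 uncovered — not redundant.
Drop K7: Z5 uncovered — not redundant.
2 redundant: K3, K4.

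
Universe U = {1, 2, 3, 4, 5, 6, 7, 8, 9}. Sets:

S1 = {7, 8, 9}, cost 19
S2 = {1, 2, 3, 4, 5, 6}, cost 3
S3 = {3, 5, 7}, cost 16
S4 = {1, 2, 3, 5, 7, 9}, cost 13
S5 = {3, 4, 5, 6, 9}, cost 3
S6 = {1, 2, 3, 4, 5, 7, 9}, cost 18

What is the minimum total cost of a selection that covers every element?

22

S1, S2 cover every element at cost 19 + 3 = 22.
Any cover uses at least 2 sets; among all covering selections none totals below 22.
Greedy by coverage-per-cost would pick S2, S5, S1 for 25 — worse than the optimum 22.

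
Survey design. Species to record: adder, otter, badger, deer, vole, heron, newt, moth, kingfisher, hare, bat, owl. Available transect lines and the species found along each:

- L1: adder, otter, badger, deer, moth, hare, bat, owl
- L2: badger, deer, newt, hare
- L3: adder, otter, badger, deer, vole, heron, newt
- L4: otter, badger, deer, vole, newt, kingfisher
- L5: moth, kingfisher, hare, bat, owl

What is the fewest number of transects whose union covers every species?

2

L3, L5 together cover {adder, otter, badger, deer, vole, heron, newt, moth, kingfisher, hare, bat, owl} — every species.
No single transect contains all 12 species, so 2 is optimal.
Greedy (largest uncovered first) would take L1, L3, L4 — 3 transects — but 2 suffice.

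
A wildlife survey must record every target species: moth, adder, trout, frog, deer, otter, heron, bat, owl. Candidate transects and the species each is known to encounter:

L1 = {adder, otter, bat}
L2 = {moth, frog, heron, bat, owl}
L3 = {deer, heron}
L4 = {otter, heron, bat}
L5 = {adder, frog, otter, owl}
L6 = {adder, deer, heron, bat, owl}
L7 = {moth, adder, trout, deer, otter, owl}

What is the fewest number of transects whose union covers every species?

2

L2, L7 together cover {moth, adder, trout, frog, deer, otter, heron, bat, owl} — every species.
No single transect contains all 9 species, so 2 is optimal.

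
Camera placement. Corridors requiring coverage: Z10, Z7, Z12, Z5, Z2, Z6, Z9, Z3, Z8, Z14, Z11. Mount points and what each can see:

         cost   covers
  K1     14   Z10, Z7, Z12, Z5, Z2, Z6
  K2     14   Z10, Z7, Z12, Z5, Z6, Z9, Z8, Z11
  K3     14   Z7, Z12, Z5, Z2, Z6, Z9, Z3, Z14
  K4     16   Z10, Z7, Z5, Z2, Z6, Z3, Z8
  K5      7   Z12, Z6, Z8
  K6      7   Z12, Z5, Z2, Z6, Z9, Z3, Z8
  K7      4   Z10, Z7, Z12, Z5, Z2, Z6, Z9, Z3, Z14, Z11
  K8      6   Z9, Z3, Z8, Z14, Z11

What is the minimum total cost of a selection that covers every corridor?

10

K7, K8 cover every corridor at cost 4 + 6 = 10.
Any cover uses at least 2 camera mounts; among all covering selections none totals below 10.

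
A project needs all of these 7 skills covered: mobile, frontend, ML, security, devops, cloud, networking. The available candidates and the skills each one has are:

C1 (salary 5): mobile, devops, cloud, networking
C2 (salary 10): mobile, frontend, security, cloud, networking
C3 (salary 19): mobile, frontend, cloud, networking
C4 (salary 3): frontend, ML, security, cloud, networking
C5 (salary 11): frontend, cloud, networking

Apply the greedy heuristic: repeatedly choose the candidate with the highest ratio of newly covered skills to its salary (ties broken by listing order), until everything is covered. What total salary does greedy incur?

8

Pick 1: C4 adds 5 new (frontend, ML, security, cloud, networking) at salary 3 (ratio 5/3).
Pick 2: C1 adds 2 new (mobile, devops) at salary 5 (ratio 2/5).
Greedy total salary: 3 + 5 = 8.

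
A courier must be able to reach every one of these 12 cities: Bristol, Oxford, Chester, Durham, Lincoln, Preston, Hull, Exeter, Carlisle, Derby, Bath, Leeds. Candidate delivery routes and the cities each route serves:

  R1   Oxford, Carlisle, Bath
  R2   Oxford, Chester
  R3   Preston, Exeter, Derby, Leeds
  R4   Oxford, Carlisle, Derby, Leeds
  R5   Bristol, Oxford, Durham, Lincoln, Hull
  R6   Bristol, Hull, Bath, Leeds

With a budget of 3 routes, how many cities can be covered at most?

Choosing R1, R3, R5 covers {Bristol, Oxford, Durham, Lincoln, Preston, Hull, Exeter, Carlisle, Derby, Bath, Leeds} — 11 cities.
No choice of 3 routes does better; here Chester is left uncovered.

11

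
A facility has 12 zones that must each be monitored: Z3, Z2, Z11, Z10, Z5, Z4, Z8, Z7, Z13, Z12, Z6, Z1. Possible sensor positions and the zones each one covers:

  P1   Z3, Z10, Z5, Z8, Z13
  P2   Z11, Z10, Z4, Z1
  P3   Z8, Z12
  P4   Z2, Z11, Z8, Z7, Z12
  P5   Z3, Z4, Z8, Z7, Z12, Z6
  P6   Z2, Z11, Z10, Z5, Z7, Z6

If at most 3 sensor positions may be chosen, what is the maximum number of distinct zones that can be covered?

11

Choosing P1, P2, P4 covers {Z3, Z2, Z11, Z10, Z5, Z4, Z8, Z7, Z13, Z12, Z1} — 11 zones.
No choice of 3 sensor positions does better; here Z6 is left uncovered.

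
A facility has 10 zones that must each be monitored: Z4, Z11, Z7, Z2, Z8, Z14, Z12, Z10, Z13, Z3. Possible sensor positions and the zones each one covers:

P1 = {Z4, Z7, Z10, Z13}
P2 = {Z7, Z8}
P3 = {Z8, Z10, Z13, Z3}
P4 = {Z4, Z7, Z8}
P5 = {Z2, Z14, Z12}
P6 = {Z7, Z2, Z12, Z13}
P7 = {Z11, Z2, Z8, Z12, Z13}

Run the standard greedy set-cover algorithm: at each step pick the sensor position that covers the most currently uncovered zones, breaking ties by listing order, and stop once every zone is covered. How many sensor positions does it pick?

4

Pick 1: P7 covers 5 new zones (Z11, Z2, Z8, Z12, Z13).
Pick 2: P1 covers 3 new zones (Z4, Z7, Z10).
Pick 3: P3 covers 1 new zones (Z3).
Pick 4: P5 covers 1 new zones (Z14).
Greedy uses 4 sensor positions.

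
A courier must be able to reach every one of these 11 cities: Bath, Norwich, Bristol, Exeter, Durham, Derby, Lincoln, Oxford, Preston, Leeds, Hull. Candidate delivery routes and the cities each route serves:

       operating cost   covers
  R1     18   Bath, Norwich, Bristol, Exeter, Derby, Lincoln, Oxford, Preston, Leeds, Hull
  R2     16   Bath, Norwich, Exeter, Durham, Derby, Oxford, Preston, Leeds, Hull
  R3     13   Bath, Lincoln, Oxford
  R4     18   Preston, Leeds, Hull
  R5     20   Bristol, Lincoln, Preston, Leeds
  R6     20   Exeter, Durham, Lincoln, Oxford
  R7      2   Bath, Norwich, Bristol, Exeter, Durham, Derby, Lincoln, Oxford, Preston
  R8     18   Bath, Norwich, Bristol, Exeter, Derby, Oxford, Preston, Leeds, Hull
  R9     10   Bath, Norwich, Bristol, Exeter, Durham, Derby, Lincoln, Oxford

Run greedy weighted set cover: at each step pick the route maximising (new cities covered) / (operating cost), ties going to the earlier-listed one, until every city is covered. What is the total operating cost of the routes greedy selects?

18

Pick 1: R7 adds 9 new (Bath, Norwich, Bristol, Exeter, Durham, Derby, Lincoln, Oxford, Preston) at operating cost 2 (ratio 9/2).
Pick 2: R2 adds 2 new (Leeds, Hull) at operating cost 16 (ratio 2/16).
Greedy total operating cost: 2 + 16 = 18.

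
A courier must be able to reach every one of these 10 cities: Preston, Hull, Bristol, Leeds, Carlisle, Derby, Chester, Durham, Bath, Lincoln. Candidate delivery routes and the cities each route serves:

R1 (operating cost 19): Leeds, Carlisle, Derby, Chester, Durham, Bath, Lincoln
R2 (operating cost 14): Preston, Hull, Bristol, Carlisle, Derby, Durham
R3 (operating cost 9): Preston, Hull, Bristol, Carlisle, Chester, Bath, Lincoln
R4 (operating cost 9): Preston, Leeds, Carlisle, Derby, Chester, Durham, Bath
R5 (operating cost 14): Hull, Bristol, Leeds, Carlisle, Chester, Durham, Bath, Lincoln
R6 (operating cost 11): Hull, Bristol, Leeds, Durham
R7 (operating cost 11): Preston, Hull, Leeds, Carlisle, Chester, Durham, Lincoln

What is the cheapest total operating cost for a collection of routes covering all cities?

18

R3, R4 cover every city at operating cost 9 + 9 = 18.
Any cover uses at least 2 routes; among all covering selections none totals below 18.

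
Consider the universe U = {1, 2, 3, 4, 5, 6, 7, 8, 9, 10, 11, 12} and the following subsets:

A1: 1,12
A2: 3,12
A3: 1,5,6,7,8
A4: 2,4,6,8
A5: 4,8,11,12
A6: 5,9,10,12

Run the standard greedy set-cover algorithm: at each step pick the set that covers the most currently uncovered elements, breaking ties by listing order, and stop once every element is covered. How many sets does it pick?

Pick 1: A3 covers 5 new elements (1, 5, 6, 7, 8).
Pick 2: A5 covers 3 new elements (4, 11, 12).
Pick 3: A6 covers 2 new elements (9, 10).
Pick 4: A2 covers 1 new elements (3).
Pick 5: A4 covers 1 new elements (2).
Greedy uses 5 sets.

5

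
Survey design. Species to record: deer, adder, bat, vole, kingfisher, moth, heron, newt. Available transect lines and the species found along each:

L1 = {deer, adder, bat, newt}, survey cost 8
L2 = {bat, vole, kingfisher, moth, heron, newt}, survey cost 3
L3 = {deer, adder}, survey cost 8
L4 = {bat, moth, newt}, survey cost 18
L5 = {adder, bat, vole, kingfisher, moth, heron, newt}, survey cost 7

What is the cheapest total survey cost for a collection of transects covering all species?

11

L1, L2 cover every species at survey cost 8 + 3 = 11.
Any cover uses at least 2 transects; among all covering selections none totals below 11.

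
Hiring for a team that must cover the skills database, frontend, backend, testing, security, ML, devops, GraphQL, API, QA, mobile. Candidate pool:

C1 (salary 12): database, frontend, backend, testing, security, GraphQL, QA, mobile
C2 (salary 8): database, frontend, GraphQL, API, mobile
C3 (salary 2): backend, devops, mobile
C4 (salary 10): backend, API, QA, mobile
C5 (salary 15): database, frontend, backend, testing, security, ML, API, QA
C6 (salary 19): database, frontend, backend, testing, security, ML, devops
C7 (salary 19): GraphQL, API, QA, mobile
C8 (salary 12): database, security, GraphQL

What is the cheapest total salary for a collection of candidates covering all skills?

C2, C3, C5 cover every skill at salary 8 + 2 + 15 = 25.
Any cover uses at least 2 candidates; among all covering selections none totals below 25.
Greedy by coverage-per-salary would pick C3, C1, C5 for 29 — worse than the optimum 25.

25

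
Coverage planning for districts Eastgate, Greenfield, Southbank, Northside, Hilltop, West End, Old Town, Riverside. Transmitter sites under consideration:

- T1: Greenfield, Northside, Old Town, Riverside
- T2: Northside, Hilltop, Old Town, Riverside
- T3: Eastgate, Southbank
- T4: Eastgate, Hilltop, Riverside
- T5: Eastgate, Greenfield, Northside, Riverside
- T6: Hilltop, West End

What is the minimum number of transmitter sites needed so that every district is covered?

3

T1, T3, T6 together cover {Eastgate, Greenfield, Southbank, Northside, Hilltop, West End, Old Town, Riverside} — every district.
No 2 of the 6 transmitter sites cover everything (all 15 pairs fall short), so 3 is minimum.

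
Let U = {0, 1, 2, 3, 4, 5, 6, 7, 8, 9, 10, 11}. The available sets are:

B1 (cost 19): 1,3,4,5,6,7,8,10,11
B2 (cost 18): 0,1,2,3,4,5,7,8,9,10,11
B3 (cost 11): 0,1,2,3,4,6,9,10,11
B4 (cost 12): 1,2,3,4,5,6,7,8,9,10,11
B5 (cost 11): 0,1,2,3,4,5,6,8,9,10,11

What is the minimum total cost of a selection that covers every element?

23

B3, B4 cover every element at cost 11 + 12 = 23.
Any cover uses at least 2 sets; among all covering selections none totals below 23.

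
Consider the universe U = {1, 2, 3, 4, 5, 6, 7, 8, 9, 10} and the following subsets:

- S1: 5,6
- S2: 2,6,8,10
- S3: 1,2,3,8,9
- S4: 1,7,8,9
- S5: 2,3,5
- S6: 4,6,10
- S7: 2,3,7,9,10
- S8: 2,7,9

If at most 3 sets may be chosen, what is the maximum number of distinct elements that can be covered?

10

Choosing S4, S5, S6 covers {1, 2, 3, 4, 5, 6, 7, 8, 9, 10} — 10 elements.
That is all 10 elements.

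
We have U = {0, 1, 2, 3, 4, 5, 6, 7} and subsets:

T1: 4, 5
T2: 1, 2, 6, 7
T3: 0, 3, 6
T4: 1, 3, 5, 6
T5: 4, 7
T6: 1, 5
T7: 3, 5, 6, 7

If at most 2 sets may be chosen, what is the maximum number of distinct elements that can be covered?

Choosing T1, T2 covers {1, 2, 4, 5, 6, 7} — 6 elements.
No choice of 2 sets does better; here 0, 3 are left uncovered.

6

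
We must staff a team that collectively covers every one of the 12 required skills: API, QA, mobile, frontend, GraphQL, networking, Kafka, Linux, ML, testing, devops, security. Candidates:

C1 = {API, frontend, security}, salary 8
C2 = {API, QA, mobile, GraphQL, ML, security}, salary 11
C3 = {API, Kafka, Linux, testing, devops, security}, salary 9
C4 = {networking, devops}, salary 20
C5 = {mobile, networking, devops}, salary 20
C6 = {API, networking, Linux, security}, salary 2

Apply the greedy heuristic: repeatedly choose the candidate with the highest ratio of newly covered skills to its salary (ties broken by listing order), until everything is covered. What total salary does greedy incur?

30

Pick 1: C6 adds 4 new (API, networking, Linux, security) at salary 2 (ratio 4/2).
Pick 2: C2 adds 4 new (QA, mobile, GraphQL, ML) at salary 11 (ratio 4/11).
Pick 3: C3 adds 3 new (Kafka, testing, devops) at salary 9 (ratio 3/9).
Pick 4: C1 adds 1 new (frontend) at salary 8 (ratio 1/8).
Greedy total salary: 2 + 11 + 9 + 8 = 30.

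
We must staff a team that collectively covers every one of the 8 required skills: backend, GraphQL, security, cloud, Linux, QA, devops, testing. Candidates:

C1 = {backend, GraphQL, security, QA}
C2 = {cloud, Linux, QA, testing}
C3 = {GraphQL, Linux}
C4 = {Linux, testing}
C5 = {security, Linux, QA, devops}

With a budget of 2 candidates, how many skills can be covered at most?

Choosing C1, C2 covers {backend, GraphQL, security, cloud, Linux, QA, testing} — 7 skills.
No choice of 2 candidates does better; here devops is left uncovered.

7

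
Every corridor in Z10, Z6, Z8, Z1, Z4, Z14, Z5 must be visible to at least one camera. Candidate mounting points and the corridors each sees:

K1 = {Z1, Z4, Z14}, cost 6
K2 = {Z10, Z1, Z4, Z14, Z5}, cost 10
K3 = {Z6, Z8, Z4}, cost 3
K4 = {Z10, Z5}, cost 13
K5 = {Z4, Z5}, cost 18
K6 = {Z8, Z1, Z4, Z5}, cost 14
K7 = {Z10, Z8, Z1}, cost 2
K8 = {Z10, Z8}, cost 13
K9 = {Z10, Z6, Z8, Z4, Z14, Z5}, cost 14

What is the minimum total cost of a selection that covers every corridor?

13

K2, K3 cover every corridor at cost 10 + 3 = 13.
Any cover uses at least 2 camera mounts; among all covering selections none totals below 13.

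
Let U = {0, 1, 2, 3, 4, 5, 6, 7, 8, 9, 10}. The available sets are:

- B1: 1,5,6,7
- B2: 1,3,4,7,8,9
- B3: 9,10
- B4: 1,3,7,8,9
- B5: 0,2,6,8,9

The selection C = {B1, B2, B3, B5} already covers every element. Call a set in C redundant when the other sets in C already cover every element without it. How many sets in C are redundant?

Drop B1: 5 uncovered — not redundant.
Drop B2: 3, 4 uncovered — not redundant.
Drop B3: 10 uncovered — not redundant.
Drop B5: 0, 2 uncovered — not redundant.
None of the sets in C is redundant.

0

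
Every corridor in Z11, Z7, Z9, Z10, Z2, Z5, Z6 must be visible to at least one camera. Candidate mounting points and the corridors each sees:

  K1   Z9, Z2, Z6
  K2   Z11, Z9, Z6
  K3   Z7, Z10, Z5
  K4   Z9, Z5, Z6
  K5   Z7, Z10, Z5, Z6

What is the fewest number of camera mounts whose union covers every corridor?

3

K1, K2, K3 together cover {Z11, Z7, Z9, Z10, Z2, Z5, Z6} — every corridor.
No 2 of the 5 camera mounts cover everything (all 10 pairs fall short), so 3 is minimum.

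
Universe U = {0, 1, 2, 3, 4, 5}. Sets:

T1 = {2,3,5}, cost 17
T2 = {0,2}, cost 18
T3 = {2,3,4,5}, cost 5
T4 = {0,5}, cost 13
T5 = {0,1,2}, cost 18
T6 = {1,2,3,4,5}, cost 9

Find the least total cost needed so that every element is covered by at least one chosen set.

22

T4, T6 cover every element at cost 13 + 9 = 22.
Any cover uses at least 2 sets; among all covering selections none totals below 22.
Greedy by coverage-per-cost would pick T3, T5 for 23 — worse than the optimum 22.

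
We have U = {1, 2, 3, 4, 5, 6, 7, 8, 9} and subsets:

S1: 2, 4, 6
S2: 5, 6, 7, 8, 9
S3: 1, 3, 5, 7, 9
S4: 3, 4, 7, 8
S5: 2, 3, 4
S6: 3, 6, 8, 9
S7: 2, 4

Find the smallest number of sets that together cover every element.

S1, S2, S3 together cover {1, 2, 3, 4, 5, 6, 7, 8, 9} — every element.
No 2 of the 7 sets cover everything (all 21 pairs fall short), so 3 is minimum.

3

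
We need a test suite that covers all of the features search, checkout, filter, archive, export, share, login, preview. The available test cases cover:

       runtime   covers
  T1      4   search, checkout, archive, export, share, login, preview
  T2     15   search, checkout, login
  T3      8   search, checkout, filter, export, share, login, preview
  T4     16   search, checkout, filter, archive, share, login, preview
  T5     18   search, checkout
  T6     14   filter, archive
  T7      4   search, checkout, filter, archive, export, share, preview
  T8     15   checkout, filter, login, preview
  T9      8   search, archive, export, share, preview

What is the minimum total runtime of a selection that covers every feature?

8

T1, T7 cover every feature at runtime 4 + 4 = 8.
Any cover uses at least 2 test cases; among all covering selections none totals below 8.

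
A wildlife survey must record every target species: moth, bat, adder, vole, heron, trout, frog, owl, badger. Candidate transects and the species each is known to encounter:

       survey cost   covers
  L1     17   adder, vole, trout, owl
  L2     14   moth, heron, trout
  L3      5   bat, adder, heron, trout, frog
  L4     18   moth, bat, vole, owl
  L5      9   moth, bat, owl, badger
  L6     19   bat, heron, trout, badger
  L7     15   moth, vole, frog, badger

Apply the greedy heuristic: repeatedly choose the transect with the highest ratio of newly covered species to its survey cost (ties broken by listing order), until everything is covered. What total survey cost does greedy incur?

Pick 1: L3 adds 5 new (bat, adder, heron, trout, frog) at survey cost 5 (ratio 5/5).
Pick 2: L5 adds 3 new (moth, owl, badger) at survey cost 9 (ratio 3/9).
Pick 3: L7 adds 1 new (vole) at survey cost 15 (ratio 1/15).
Greedy total survey cost: 5 + 9 + 15 = 29.

29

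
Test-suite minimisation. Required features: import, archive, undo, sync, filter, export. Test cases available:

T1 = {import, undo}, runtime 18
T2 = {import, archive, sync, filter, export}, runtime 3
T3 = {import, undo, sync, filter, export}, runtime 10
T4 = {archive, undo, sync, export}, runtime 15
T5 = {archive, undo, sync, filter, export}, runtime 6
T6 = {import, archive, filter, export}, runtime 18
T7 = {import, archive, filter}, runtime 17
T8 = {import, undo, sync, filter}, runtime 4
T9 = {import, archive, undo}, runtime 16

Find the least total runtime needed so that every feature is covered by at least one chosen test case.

T2, T8 cover every feature at runtime 3 + 4 = 7.
Any cover uses at least 2 test cases; among all covering selections none totals below 7.

7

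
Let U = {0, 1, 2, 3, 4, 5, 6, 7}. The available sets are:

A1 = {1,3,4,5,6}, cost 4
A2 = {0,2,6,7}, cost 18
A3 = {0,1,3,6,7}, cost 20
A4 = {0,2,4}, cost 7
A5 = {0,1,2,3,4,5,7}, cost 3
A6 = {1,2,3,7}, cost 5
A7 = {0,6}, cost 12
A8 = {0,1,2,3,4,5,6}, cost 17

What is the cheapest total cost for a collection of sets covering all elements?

7

A1, A5 cover every element at cost 4 + 3 = 7.
Any cover uses at least 2 sets; among all covering selections none totals below 7.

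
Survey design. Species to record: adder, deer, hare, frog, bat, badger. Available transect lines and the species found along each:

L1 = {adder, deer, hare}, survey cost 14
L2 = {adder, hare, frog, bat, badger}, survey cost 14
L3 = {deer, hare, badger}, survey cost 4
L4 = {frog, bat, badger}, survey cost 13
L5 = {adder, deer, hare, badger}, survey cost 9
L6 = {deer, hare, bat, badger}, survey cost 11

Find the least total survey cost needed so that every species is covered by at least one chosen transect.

18

L2, L3 cover every species at survey cost 14 + 4 = 18.
Any cover uses at least 2 transects; among all covering selections none totals below 18.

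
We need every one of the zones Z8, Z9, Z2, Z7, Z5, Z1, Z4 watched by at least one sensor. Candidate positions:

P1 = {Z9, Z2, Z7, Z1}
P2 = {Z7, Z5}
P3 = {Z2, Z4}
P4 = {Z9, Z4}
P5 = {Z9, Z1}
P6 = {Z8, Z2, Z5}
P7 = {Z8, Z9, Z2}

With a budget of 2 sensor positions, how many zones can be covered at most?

Choosing P1, P6 covers {Z8, Z9, Z2, Z7, Z5, Z1} — 6 zones.
No choice of 2 sensor positions does better; here Z4 is left uncovered.

6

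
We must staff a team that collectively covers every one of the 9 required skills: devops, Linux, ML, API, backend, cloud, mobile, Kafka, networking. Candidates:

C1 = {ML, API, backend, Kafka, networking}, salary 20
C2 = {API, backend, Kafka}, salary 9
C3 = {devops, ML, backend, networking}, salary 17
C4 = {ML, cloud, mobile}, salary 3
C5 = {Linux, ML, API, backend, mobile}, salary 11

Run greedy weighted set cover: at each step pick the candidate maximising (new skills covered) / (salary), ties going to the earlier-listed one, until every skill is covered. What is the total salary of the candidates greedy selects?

Pick 1: C4 adds 3 new (ML, cloud, mobile) at salary 3 (ratio 3/3).
Pick 2: C2 adds 3 new (API, backend, Kafka) at salary 9 (ratio 3/9).
Pick 3: C3 adds 2 new (devops, networking) at salary 17 (ratio 2/17).
Pick 4: C5 adds 1 new (Linux) at salary 11 (ratio 1/11).
Greedy total salary: 3 + 9 + 17 + 11 = 40.

40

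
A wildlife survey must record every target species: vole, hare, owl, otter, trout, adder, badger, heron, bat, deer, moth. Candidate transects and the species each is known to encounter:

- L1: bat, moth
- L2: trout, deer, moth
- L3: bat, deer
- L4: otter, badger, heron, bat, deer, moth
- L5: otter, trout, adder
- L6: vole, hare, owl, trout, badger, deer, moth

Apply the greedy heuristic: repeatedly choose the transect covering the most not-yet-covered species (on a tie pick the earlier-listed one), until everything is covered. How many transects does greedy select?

Pick 1: L6 covers 7 new species (vole, hare, owl, trout, badger, deer, moth).
Pick 2: L4 covers 3 new species (otter, heron, bat).
Pick 3: L5 covers 1 new species (adder).
Greedy uses 3 transects.

3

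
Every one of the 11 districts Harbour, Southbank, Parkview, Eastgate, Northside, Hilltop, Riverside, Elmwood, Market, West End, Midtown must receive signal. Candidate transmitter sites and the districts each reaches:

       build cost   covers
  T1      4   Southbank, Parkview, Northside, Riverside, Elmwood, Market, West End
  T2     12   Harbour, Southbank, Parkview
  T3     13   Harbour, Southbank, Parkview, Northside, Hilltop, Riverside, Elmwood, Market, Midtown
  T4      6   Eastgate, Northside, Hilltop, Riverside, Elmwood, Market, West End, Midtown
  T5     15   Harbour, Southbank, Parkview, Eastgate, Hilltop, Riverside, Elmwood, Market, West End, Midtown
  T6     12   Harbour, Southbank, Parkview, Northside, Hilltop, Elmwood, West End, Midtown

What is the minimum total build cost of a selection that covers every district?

18

T2, T4 cover every district at build cost 12 + 6 = 18.
Any cover uses at least 2 transmitter sites; among all covering selections none totals below 18.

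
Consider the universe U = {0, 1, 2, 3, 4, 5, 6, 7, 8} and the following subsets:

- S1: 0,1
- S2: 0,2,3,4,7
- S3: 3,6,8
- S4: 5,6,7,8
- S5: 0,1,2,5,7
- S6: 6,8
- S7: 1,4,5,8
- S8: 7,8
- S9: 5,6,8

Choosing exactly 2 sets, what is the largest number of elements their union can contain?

8

Choosing S2, S4 covers {0, 2, 3, 4, 5, 6, 7, 8} — 8 elements.
No choice of 2 sets does better; here 1 is left uncovered.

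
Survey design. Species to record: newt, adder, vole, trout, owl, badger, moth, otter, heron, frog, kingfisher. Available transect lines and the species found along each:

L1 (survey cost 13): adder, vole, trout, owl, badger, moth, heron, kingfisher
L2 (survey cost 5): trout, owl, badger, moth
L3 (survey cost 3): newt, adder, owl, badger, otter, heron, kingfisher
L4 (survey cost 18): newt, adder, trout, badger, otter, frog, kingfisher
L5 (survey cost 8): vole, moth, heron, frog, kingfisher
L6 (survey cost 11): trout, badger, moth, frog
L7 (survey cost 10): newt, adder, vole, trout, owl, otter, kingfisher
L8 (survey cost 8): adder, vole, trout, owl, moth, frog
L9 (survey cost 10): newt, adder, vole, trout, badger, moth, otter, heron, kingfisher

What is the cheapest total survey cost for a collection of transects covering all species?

L3, L8 cover every species at survey cost 3 + 8 = 11.
Any cover uses at least 2 transects; among all covering selections none totals below 11.

11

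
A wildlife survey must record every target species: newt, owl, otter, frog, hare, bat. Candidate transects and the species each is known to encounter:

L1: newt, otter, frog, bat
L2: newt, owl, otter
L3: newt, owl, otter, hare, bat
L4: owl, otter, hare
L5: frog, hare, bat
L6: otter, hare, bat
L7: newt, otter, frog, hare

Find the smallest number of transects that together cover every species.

2

L1, L3 together cover {newt, owl, otter, frog, hare, bat} — every species.
No single transect contains all 6 species, so 2 is optimal.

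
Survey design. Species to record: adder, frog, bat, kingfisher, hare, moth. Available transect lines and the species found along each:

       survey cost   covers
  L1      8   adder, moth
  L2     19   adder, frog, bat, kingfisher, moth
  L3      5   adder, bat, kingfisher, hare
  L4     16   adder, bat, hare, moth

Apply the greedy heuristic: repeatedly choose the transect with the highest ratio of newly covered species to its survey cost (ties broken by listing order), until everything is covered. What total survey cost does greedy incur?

Pick 1: L3 adds 4 new (adder, bat, kingfisher, hare) at survey cost 5 (ratio 4/5).
Pick 2: L1 adds 1 new (moth) at survey cost 8 (ratio 1/8).
Pick 3: L2 adds 1 new (frog) at survey cost 19 (ratio 1/19).
Greedy total survey cost: 5 + 8 + 19 = 32. (The true optimum is 24, so greedy overshoots here.)

32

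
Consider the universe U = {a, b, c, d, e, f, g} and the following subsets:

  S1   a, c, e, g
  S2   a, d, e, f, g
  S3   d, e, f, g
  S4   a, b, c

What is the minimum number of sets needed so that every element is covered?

2

S2, S4 together cover {a, b, c, d, e, f, g} — every element.
No single set contains all 7 elements, so 2 is optimal.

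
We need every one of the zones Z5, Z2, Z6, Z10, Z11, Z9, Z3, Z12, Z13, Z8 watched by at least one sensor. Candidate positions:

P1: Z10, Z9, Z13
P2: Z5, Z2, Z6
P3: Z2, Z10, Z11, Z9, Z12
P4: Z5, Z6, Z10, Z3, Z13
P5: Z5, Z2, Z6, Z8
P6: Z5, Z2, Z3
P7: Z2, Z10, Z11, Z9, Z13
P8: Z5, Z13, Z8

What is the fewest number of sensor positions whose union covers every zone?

3

P3, P4, P5 together cover {Z5, Z2, Z6, Z10, Z11, Z9, Z3, Z12, Z13, Z8} — every zone.
No 2 of the 8 sensor positions cover everything (all 28 pairs fall short), so 3 is minimum.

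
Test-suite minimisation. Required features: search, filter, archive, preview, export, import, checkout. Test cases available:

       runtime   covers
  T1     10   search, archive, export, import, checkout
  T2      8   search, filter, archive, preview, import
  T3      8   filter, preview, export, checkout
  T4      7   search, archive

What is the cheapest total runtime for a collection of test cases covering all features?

16

T2, T3 cover every feature at runtime 8 + 8 = 16.
Any cover uses at least 2 test cases; among all covering selections none totals below 16.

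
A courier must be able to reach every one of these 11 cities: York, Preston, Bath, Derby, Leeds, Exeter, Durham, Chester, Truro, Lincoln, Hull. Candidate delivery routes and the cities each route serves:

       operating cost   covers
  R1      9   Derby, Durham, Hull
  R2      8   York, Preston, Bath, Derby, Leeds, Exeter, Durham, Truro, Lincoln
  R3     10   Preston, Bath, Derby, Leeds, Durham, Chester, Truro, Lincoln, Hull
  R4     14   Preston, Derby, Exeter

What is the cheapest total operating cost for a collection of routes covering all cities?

18

R2, R3 cover every city at operating cost 8 + 10 = 18.
Any cover uses at least 2 routes; among all covering selections none totals below 18.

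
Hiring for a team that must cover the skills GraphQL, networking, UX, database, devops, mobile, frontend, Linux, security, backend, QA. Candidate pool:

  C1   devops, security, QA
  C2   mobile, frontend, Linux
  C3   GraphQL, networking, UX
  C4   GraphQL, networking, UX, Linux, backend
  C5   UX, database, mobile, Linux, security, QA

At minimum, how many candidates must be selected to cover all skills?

4

C1, C2, C4, C5 together cover {GraphQL, networking, UX, database, devops, mobile, frontend, Linux, security, backend, QA} — every skill.
No 3 of the 5 candidates cover everything (all 10 triples fall short), so 4 is minimum.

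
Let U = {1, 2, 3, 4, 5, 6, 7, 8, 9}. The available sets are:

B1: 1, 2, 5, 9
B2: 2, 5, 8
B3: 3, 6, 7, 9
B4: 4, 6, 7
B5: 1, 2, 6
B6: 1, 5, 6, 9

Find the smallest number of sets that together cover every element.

4

B1, B2, B3, B4 together cover {1, 2, 3, 4, 5, 6, 7, 8, 9} — every element.
No 3 of the 6 sets cover everything (all 20 triples fall short), so 4 is minimum.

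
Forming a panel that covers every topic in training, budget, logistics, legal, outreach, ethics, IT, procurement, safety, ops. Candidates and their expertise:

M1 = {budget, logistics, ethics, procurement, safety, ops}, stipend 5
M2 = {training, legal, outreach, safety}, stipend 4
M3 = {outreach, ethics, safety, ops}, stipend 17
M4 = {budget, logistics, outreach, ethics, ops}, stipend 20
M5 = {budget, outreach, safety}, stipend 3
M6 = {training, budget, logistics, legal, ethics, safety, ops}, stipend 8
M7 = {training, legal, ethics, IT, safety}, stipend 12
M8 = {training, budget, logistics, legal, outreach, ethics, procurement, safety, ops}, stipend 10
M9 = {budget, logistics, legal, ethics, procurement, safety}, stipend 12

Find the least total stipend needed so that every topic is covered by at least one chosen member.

M1, M5, M7 cover every topic at stipend 5 + 3 + 12 = 20.
Any cover uses at least 2 members; among all covering selections none totals below 20.

20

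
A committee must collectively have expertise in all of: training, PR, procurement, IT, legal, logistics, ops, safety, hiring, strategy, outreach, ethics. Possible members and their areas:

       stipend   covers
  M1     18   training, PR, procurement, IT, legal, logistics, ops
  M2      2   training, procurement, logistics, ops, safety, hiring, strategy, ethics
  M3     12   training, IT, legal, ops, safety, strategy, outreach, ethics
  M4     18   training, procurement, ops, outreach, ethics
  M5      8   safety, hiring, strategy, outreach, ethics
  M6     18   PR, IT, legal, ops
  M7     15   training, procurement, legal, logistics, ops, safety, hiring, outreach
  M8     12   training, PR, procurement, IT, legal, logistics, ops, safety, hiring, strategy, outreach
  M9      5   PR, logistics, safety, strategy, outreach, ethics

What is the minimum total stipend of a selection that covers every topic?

M2, M8 cover every topic at stipend 2 + 12 = 14.
Any cover uses at least 2 members; among all covering selections none totals below 14.
Greedy by coverage-per-stipend would pick M2, M9, M3 for 19 — worse than the optimum 14.

14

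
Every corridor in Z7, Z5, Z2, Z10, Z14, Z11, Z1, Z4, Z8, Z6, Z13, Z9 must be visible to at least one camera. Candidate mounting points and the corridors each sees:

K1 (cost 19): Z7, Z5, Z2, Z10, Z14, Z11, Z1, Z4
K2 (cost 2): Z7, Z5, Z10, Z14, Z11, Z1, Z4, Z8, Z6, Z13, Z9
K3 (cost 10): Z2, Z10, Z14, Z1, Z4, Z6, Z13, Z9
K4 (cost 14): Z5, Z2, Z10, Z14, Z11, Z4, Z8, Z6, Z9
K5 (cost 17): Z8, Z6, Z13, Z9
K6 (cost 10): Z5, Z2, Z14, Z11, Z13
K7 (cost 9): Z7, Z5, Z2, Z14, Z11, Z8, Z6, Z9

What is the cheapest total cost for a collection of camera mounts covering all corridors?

K2, K7 cover every corridor at cost 2 + 9 = 11.
Any cover uses at least 2 camera mounts; among all covering selections none totals below 11.

11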